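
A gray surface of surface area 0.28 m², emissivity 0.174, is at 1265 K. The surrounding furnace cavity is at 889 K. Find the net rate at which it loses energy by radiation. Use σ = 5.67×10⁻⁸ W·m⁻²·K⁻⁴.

Q = εσA(T⁴ − T_s⁴). T⁴ − T_s⁴ = (1265)⁴ − (889)⁴ = 2.56×10^12 − 6.25×10^11 = 1.94×10^12 K⁴.
Q = 0.174 × 5.67×10⁻⁸ × 0.280 × 1.94×10^12 = 5350 W.

Q ≈ 5350 W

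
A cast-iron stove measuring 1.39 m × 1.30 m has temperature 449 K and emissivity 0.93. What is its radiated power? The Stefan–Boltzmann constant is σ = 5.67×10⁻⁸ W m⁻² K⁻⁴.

P ≈ 3870 W

A = 1.39 × 1.30 = 1.81 m².
P = εσAT⁴ = 0.93 × 5.67×10⁻⁸ × 1.81 × (449)⁴ = 0.93 × 5.67×10⁻⁸ × 1.81 × 4.06×10^10.
P = 3870 W.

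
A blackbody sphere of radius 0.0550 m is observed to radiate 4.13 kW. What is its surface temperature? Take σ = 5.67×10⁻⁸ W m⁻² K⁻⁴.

T ≈ 1180 K

A = 4πr² = 4π × (0.0550)² = 0.0380 m².
From P = σAT⁴, T = (P / σA)^(1/4) = (4130 / (5.67×10⁻⁸ × 0.0380))^(1/4).
T = (1.92×10^12)^(1/4) = 1180 K.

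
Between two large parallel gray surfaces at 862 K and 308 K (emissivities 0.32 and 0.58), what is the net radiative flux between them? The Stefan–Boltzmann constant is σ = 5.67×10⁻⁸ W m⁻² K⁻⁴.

q ≈ 8000 W/m²

For two large parallel gray plates, q = σ(T₁⁴ − T₂⁴) / (1/ε₁ + 1/ε₂ − 1).
1/ε₁ + 1/ε₂ − 1 = 1/0.32 + 1/0.58 − 1 = 3.849.
T₁⁴ − T₂⁴ = 5.52×10^11 − 9.00×10^9 = 5.43×10^11 K⁴.
q = 5.67×10⁻⁸ × 5.43×10^11 / 3.849 = 8000 W/m².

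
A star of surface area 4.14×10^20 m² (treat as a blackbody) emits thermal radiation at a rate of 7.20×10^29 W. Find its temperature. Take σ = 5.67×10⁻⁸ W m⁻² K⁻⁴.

From P = σAT⁴, T = (P / σA)^(1/4) = (7.20×10^29 / (5.67×10⁻⁸ × 4.14×10^20))^(1/4).
T = (3.07×10^16)^(1/4) = 13200 K.

T ≈ 13200 K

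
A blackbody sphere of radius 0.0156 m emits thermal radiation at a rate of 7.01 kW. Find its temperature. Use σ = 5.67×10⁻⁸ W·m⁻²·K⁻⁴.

T ≈ 2520 K

A = 4πr² = 4π × (0.0156)² = 3.06×10^-3 m².
From P = σAT⁴, T = (P / σA)^(1/4) = (7010 / (5.67×10⁻⁸ × 3.06×10^-3))^(1/4).
T = (4.04×10^13)^(1/4) = 2520 K.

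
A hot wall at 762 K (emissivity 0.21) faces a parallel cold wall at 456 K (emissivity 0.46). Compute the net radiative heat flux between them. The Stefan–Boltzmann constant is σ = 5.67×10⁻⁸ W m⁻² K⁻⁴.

q ≈ 2810 W/m²

For two large parallel gray plates, q = σ(T₁⁴ − T₂⁴) / (1/ε₁ + 1/ε₂ − 1).
1/ε₁ + 1/ε₂ − 1 = 1/0.21 + 1/0.46 − 1 = 5.936.
T₁⁴ − T₂⁴ = 3.37×10^11 − 4.32×10^10 = 2.94×10^11 K⁴.
q = 5.67×10⁻⁸ × 2.94×10^11 / 5.936 = 2810 W/m².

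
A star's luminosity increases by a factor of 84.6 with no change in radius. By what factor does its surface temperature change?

P ∝ T⁴ ⇒ T ∝ P^(1/4), so T scales by (84.6)^(1/4) = 3.03.

factor ≈ 3.03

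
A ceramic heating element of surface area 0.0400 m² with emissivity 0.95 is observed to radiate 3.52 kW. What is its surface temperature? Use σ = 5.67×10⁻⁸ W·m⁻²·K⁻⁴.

From P = εσAT⁴, T = (P / εσA)^(1/4) = (3520 / (0.95 × 5.67×10⁻⁸ × 0.0400))^(1/4).
T = (1.63×10^12)^(1/4) = 1130 K.

T ≈ 1130 K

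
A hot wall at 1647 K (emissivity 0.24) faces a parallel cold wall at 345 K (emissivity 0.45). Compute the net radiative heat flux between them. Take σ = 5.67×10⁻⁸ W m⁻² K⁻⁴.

q ≈ 77300 W/m²

For two large parallel gray plates, q = σ(T₁⁴ − T₂⁴) / (1/ε₁ + 1/ε₂ − 1).
1/ε₁ + 1/ε₂ − 1 = 1/0.24 + 1/0.45 − 1 = 5.389.
T₁⁴ − T₂⁴ = 7.36×10^12 − 1.42×10^10 = 7.34×10^12 K⁴.
q = 5.67×10⁻⁸ × 7.34×10^12 / 5.389 = 77300 W/m².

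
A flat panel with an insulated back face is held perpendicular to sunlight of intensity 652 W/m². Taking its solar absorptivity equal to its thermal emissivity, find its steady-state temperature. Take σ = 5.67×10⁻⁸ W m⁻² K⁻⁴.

Absorbed flux αS = emitted flux εσT⁴ (one radiating face); with α = ε, T = (S/σ)^(1/4).
T = (652 / 5.67×10⁻⁸)^(1/4) = (1.15×10^10)^(1/4).
T = 327 K.

T ≈ 327 K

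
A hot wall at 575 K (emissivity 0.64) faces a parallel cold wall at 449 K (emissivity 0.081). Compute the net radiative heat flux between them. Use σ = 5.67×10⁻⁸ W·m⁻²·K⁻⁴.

q ≈ 302 W/m²

For two large parallel gray plates, q = σ(T₁⁴ − T₂⁴) / (1/ε₁ + 1/ε₂ − 1).
1/ε₁ + 1/ε₂ − 1 = 1/0.64 + 1/0.081 − 1 = 12.91.
T₁⁴ − T₂⁴ = 1.09×10^11 − 4.06×10^10 = 6.87×10^10 K⁴.
q = 5.67×10⁻⁸ × 6.87×10^10 / 12.91 = 302 W/m².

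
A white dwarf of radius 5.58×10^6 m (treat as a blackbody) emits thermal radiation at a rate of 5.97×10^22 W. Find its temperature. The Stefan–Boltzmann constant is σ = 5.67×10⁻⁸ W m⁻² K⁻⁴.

T ≈ 7200 K

A = 4πr² = 4π × (5.58×10^6)² = 3.91×10^14 m².
From P = σAT⁴, T = (P / σA)^(1/4) = (5.97×10^22 / (5.67×10⁻⁸ × 3.91×10^14))^(1/4).
T = (2.69×10^15)^(1/4) = 7200 K.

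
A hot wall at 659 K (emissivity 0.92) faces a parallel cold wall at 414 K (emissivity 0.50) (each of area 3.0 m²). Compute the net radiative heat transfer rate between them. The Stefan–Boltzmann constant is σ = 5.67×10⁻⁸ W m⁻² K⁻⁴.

Q ≈ 13000 W

For two large parallel gray plates, q = σ(T₁⁴ − T₂⁴) / (1/ε₁ + 1/ε₂ − 1).
1/ε₁ + 1/ε₂ − 1 = 1/0.92 + 1/0.50 − 1 = 2.087.
T₁⁴ − T₂⁴ = 1.89×10^11 − 2.94×10^10 = 1.59×10^11 K⁴.
q = 5.67×10⁻⁸ × 1.59×10^11 / 2.087 = 4330 W/m².
Q = q·A = 4330 × 3.0 = 13000 W.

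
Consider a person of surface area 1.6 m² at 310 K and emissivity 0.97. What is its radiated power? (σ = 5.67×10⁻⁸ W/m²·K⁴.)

P ≈ 813 W

P = εσAT⁴ = 0.97 × 5.67×10⁻⁸ × 1.60 × (310)⁴ = 0.97 × 5.67×10⁻⁸ × 1.60 × 9.24×10^9.
P = 813 W.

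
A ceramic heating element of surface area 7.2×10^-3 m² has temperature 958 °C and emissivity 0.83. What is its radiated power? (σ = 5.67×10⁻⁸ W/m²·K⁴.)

P ≈ 778 W

958 °C = 1231 K.
Stefan–Boltzmann: P = εσAT⁴ = 0.83 × 5.67×10⁻⁸ × 7.20×10^-3 × (1231)⁴ = 0.83 × 5.67×10⁻⁸ × 7.20×10^-3 × 2.30×10^12.
P = 778 W.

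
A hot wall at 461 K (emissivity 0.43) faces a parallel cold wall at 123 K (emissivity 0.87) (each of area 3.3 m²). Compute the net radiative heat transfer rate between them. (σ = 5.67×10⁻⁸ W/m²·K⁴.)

For two large parallel gray plates, q = σ(T₁⁴ − T₂⁴) / (1/ε₁ + 1/ε₂ − 1).
1/ε₁ + 1/ε₂ − 1 = 1/0.43 + 1/0.87 − 1 = 2.475.
T₁⁴ − T₂⁴ = 4.52×10^10 − 2.29×10^8 = 4.49×10^10 K⁴.
q = 5.67×10⁻⁸ × 4.49×10^10 / 2.475 = 1030 W/m².
Q = q·A = 1030 × 3.3 = 3400 W.

Q ≈ 3400 W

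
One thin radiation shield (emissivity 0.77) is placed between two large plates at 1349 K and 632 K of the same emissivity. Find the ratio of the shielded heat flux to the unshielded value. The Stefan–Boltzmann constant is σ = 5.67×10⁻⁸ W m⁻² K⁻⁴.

With N identical shields there are N+1 = 2 gaps in series, each with the same radiative resistance, so the flux falls to 1/(N+1) of its unshielded value.

ratio ≈ 0.500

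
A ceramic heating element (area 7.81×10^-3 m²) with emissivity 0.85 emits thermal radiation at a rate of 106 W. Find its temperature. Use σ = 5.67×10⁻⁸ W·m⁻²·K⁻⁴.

From P = εσAT⁴, T = (P / εσA)^(1/4) = (106 / (0.85 × 5.67×10⁻⁸ × 7.81×10^-3))^(1/4).
T = (2.82×10^11)^(1/4) = 728 K.

T ≈ 728 K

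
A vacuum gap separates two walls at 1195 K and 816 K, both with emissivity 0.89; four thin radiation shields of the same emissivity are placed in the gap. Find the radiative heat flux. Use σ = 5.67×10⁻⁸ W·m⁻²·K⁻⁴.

Each of the 5 gaps contributes resistance (2/ε − 1) = 2/0.89 − 1 = 1.247; total = 6.236.
q = σ(T₁⁴ − T₂⁴) / 6.236 = 5.67×10⁻⁸ × 1.60×10^12 / 6.236 = 14500 W/m².

q ≈ 14500 W/m²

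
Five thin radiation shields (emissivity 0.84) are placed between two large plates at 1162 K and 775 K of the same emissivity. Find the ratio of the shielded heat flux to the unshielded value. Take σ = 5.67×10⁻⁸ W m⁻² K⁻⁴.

With N identical shields there are N+1 = 6 gaps in series, each with the same radiative resistance, so the flux falls to 1/(N+1) of its unshielded value.

ratio ≈ 0.167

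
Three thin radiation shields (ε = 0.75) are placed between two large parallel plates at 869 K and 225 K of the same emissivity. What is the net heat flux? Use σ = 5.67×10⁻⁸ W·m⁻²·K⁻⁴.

Each of the 4 gaps contributes resistance (2/ε − 1) = 2/0.75 − 1 = 1.667; total = 6.667.
q = σ(T₁⁴ − T₂⁴) / 6.667 = 5.67×10⁻⁸ × 5.68×10^11 / 6.667 = 4830 W/m².

q ≈ 4830 W/m²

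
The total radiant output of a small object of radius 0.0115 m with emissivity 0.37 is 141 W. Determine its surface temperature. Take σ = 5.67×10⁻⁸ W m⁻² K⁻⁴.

T ≈ 1420 K

A = 4πr² = 4π × (0.0115)² = 1.66×10^-3 m².
From P = εσAT⁴, T = (P / εσA)^(1/4) = (141 / (0.37 × 5.67×10⁻⁸ × 1.66×10^-3))^(1/4).
T = (4.04×10^12)^(1/4) = 1420 K.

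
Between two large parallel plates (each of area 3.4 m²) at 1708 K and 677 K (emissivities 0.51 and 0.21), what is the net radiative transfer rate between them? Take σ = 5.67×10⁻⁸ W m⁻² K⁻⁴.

For two large parallel gray plates, q = σ(T₁⁴ − T₂⁴) / (1/ε₁ + 1/ε₂ − 1).
1/ε₁ + 1/ε₂ − 1 = 1/0.51 + 1/0.21 − 1 = 5.723.
T₁⁴ − T₂⁴ = 8.51×10^12 − 2.10×10^11 = 8.30×10^12 K⁴.
q = 5.67×10⁻⁸ × 8.30×10^12 / 5.723 = 82200 W/m².
Q = q·A = 82200 × 3.4 = 2.80×10^5 W.

Q ≈ 2.80×10^5 W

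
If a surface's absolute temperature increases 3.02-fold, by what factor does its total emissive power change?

factor ≈ 83.2

P ∝ T⁴, so the power scales as (3.02)⁴ = 83.2.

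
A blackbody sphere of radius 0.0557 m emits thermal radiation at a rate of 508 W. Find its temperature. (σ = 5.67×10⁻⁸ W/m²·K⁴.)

A = 4πr² = 4π × (0.0557)² = 0.0390 m².
From P = σAT⁴, T = (P / σA)^(1/4) = (508 / (5.67×10⁻⁸ × 0.0390))^(1/4).
T = (2.30×10^11)^(1/4) = 692 K.

T ≈ 692 K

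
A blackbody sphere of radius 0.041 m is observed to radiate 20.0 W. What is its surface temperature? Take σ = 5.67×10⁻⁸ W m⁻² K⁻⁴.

A = 4πr² = 4π × (0.041)² = 0.0211 m².
From P = σAT⁴, T = (P / σA)^(1/4) = (20.0 / (5.67×10⁻⁸ × 0.0211))^(1/4).
T = (1.67×10^10)^(1/4) = 359 K.

T ≈ 359 K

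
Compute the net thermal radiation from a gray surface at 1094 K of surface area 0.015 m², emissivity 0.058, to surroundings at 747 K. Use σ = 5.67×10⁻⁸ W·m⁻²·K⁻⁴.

Q = εσA(T⁴ − T_s⁴). T⁴ − T_s⁴ = (1094)⁴ − (747)⁴ = 1.43×10^12 − 3.11×10^11 = 1.12×10^12 K⁴.
Q = 0.058 × 5.67×10⁻⁸ × 0.0150 × 1.12×10^12 = 55.3 W.

Q ≈ 55.3 W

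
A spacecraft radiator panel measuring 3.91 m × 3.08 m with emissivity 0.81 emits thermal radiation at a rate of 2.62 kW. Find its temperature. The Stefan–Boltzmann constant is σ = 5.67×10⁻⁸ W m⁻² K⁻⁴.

T ≈ 262 K

A = 3.91 × 3.08 = 12.0 m².
From P = εσAT⁴, T = (P / εσA)^(1/4) = (2620 / (0.81 × 5.67×10⁻⁸ × 12.0))^(1/4).
T = (4.74×10^9)^(1/4) = 262 K.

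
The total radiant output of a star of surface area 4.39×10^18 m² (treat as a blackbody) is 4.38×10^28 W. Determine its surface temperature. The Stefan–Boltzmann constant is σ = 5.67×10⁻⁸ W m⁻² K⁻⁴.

From P = σAT⁴, T = (P / σA)^(1/4) = (4.38×10^28 / (5.67×10⁻⁸ × 4.39×10^18))^(1/4).
T = (1.76×10^17)^(1/4) = 20500 K.

T ≈ 20500 K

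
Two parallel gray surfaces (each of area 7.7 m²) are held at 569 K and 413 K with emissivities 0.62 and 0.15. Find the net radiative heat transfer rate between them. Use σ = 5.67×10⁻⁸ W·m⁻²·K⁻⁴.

For two large parallel gray plates, q = σ(T₁⁴ − T₂⁴) / (1/ε₁ + 1/ε₂ − 1).
1/ε₁ + 1/ε₂ − 1 = 1/0.62 + 1/0.15 − 1 = 7.280.
T₁⁴ − T₂⁴ = 1.05×10^11 − 2.91×10^10 = 7.57×10^10 K⁴.
q = 5.67×10⁻⁸ × 7.57×10^10 / 7.280 = 590 W/m².
Q = q·A = 590 × 7.7 = 4540 W.

Q ≈ 4540 W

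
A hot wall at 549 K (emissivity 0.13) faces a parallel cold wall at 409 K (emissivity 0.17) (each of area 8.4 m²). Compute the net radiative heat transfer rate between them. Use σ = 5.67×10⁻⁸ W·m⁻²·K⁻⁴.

Q ≈ 2380 W

For two large parallel gray plates, q = σ(T₁⁴ − T₂⁴) / (1/ε₁ + 1/ε₂ − 1).
1/ε₁ + 1/ε₂ − 1 = 1/0.13 + 1/0.17 − 1 = 12.57.
T₁⁴ − T₂⁴ = 9.08×10^10 − 2.80×10^10 = 6.29×10^10 K⁴.
q = 5.67×10⁻⁸ × 6.29×10^10 / 12.57 = 283 W/m².
Q = q·A = 283 × 8.4 = 2380 W.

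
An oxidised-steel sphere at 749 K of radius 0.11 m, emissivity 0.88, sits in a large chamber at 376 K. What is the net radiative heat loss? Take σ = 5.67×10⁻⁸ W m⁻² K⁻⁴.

A = 4πr² = 4π × (0.11)² = 0.152 m².
Q = εσA(T⁴ − T_s⁴). T⁴ − T_s⁴ = (749)⁴ − (376)⁴ = 3.15×10^11 − 2.00×10^10 = 2.95×10^11 K⁴.
Q = 0.88 × 5.67×10⁻⁸ × 0.152 × 2.95×10^11 = 2240 W.

Q ≈ 2240 W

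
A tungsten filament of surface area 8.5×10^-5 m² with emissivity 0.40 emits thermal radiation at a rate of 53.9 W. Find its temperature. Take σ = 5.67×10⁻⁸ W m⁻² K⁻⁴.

From P = εσAT⁴, T = (P / εσA)^(1/4) = (53.9 / (0.40 × 5.67×10⁻⁸ × 8.50×10^-5))^(1/4).
T = (2.80×10^13)^(1/4) = 2300 K.

T ≈ 2300 K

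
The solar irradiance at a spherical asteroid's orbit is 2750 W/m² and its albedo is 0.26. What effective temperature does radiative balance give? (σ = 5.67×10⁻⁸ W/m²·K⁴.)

T ≈ 308 K

Power absorbed = (1−a)S·πR²; power emitted = 4πR²σT⁴. Equating and cancelling πR²:
T = ((1−a)S / 4σ)^(1/4) = (2040 / (4 × 5.67×10⁻⁸))^(1/4) = (8.97×10^9)^(1/4).
T = 308 K.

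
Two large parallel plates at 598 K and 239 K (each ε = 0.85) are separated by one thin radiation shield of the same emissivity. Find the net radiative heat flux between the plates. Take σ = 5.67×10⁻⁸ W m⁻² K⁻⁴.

Each of the 2 gaps contributes resistance (2/ε − 1) = 2/0.85 − 1 = 1.353; total = 2.706.
q = σ(T₁⁴ − T₂⁴) / 2.706 = 5.67×10⁻⁸ × 1.25×10^11 / 2.706 = 2610 W/m².

q ≈ 2610 W/m²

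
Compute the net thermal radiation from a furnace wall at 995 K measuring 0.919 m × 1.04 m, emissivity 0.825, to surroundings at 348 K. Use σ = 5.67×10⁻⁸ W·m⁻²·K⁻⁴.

A = 0.919 × 1.04 = 0.956 m².
Q = εσA(T⁴ − T_s⁴). T⁴ − T_s⁴ = (995)⁴ − (348)⁴ = 9.80×10^11 − 1.47×10^10 = 9.65×10^11 K⁴.
Q = 0.825 × 5.67×10⁻⁸ × 0.956 × 9.65×10^11 = 43200 W.

Q ≈ 43200 W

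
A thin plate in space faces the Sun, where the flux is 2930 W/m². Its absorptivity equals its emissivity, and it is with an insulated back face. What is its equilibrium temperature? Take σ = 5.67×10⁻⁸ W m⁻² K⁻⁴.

Absorbed flux αS = emitted flux εσT⁴ (one radiating face); with α = ε, T = (S/σ)^(1/4).
T = (2930 / 5.67×10⁻⁸)^(1/4) = (5.17×10^10)^(1/4).
T = 477 K.

T ≈ 477 K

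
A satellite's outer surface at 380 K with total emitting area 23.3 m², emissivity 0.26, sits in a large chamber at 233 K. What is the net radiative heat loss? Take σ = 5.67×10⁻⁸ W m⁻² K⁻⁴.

Q = εσA(T⁴ − T_s⁴). T⁴ − T_s⁴ = (380)⁴ − (233)⁴ = 2.09×10^10 − 2.95×10^9 = 1.79×10^10 K⁴.
Q = 0.26 × 5.67×10⁻⁸ × 23.3 × 1.79×10^10 = 6150 W.

Q ≈ 6150 W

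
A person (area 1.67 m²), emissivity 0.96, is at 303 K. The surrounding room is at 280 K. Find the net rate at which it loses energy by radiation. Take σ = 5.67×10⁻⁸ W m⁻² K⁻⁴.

Q = εσA(T⁴ − T_s⁴). T⁴ − T_s⁴ = (303)⁴ − (280)⁴ = 8.43×10^9 − 6.15×10^9 = 2.28×10^9 K⁴.
Q = 0.96 × 5.67×10⁻⁸ × 1.67 × 2.28×10^9 = 207 W.

Q ≈ 207 W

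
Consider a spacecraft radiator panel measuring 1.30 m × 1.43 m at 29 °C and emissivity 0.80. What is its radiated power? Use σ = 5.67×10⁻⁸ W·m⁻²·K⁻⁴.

P ≈ 701 W

A = 1.30 × 1.43 = 1.86 m².
29 °C = 302 K.
Stefan–Boltzmann: P = εσAT⁴ = 0.80 × 5.67×10⁻⁸ × 1.86 × (302)⁴ = 0.80 × 5.67×10⁻⁸ × 1.86 × 8.32×10^9.
P = 701 W.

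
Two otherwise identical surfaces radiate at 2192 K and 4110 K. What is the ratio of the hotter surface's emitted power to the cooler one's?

ratio ≈ 12.4

P ∝ T⁴, so the ratio is (4110/2192)⁴ = (1.875)⁴ = 12.4.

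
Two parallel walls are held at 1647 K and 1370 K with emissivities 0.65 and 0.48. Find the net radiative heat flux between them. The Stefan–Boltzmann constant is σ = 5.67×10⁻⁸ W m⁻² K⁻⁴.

For two large parallel gray plates, q = σ(T₁⁴ − T₂⁴) / (1/ε₁ + 1/ε₂ − 1).
1/ε₁ + 1/ε₂ − 1 = 1/0.65 + 1/0.48 − 1 = 2.622.
T₁⁴ − T₂⁴ = 7.36×10^12 − 3.52×10^12 = 3.84×10^12 K⁴.
q = 5.67×10⁻⁸ × 3.84×10^12 / 2.622 = 82900 W/m².

q ≈ 82900 W/m²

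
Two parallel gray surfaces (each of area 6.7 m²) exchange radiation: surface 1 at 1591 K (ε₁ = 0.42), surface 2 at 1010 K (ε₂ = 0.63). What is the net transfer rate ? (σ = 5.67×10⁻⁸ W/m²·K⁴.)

For two large parallel gray plates, q = σ(T₁⁴ − T₂⁴) / (1/ε₁ + 1/ε₂ − 1).
1/ε₁ + 1/ε₂ − 1 = 1/0.42 + 1/0.63 − 1 = 2.968.
T₁⁴ − T₂⁴ = 6.41×10^12 − 1.04×10^12 = 5.37×10^12 K⁴.
q = 5.67×10⁻⁸ × 5.37×10^12 / 2.968 = 1.03×10^5 W/m².
Q = q·A = 1.03×10^5 × 6.7 = 6.87×10^5 W.

Q ≈ 6.87×10^5 W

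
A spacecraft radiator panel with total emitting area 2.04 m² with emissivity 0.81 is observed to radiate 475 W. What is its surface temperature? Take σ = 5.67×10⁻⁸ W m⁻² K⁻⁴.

T ≈ 267 K

From P = εσAT⁴, T = (P / εσA)^(1/4) = (475 / (0.81 × 5.67×10⁻⁸ × 2.04))^(1/4).
T = (5.07×10^9)^(1/4) = 267 K.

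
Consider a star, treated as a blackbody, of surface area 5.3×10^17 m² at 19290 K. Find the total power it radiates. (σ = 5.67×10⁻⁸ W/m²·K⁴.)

P = σAT⁴ = 5.67×10⁻⁸ × 5.30×10^17 × (19290)⁴ = 5.67×10⁻⁸ × 5.30×10^17 × 1.38×10^17.
P = 4.16×10^27 W.

P ≈ 4.16×10^27 W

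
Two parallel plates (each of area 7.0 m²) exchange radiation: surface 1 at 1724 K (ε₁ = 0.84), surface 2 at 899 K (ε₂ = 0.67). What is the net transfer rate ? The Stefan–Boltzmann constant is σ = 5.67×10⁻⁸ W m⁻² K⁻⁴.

Q ≈ 1.93×10^6 W

For two large parallel gray plates, q = σ(T₁⁴ − T₂⁴) / (1/ε₁ + 1/ε₂ − 1).
1/ε₁ + 1/ε₂ − 1 = 1/0.84 + 1/0.67 − 1 = 1.683.
T₁⁴ − T₂⁴ = 8.83×10^12 − 6.53×10^11 = 8.18×10^12 K⁴.
q = 5.67×10⁻⁸ × 8.18×10^12 / 1.683 = 2.76×10^5 W/m².
Q = q·A = 2.76×10^5 × 7.0 = 1.93×10^6 W.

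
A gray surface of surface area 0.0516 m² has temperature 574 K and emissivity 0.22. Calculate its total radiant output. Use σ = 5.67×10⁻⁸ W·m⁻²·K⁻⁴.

P ≈ 69.9 W

Stefan–Boltzmann: P = εσAT⁴ = 0.22 × 5.67×10⁻⁸ × 0.0516 × (574)⁴ = 0.22 × 5.67×10⁻⁸ × 0.0516 × 1.09×10^11.
P = 69.9 W.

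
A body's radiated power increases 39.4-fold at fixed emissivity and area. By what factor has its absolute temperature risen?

P ∝ T⁴ ⇒ T ∝ P^(1/4), so T scales by (39.4)^(1/4) = 2.51.

factor ≈ 2.51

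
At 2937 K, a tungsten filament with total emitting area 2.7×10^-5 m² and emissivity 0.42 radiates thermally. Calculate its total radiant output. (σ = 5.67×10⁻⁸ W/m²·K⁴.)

P ≈ 47.8 W

Stefan–Boltzmann: P = εσAT⁴ = 0.42 × 5.67×10⁻⁸ × 2.70×10^-5 × (2937)⁴ = 0.42 × 5.67×10⁻⁸ × 2.70×10^-5 × 7.44×10^13.
P = 47.8 W.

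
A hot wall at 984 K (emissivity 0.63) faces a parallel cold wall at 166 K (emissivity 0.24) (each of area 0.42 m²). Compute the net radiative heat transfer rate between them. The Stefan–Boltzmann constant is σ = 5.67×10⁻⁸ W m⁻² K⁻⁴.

For two large parallel gray plates, q = σ(T₁⁴ − T₂⁴) / (1/ε₁ + 1/ε₂ − 1).
1/ε₁ + 1/ε₂ − 1 = 1/0.63 + 1/0.24 − 1 = 4.754.
T₁⁴ − T₂⁴ = 9.38×10^11 − 7.59×10^8 = 9.37×10^11 K⁴.
q = 5.67×10⁻⁸ × 9.37×10^11 / 4.754 = 11200 W/m².
Q = q·A = 11200 × 0.42 = 4690 W.

Q ≈ 4690 W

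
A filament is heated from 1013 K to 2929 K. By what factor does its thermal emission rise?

ratio ≈ 69.9

P ∝ T⁴, so the ratio is (2929/1013)⁴ = (2.891)⁴ = 69.9.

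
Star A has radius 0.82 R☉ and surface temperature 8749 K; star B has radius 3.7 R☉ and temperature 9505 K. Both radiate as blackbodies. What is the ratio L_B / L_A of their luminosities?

L_B/L_A ≈ 28.4

L = 4πR²σT⁴ ∝ R²T⁴, so L_B/L_A = (3.7/0.82)² × (9505/8749)⁴ = 20.4 × 1.39 = 28.4.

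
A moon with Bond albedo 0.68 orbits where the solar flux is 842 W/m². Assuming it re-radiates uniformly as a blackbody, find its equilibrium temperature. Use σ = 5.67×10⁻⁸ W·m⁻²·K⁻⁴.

T ≈ 186 K

Power absorbed = (1−a)S·πR²; power emitted = 4πR²σT⁴. Equating and cancelling πR²:
T = ((1−a)S / 4σ)^(1/4) = (269 / (4 × 5.67×10⁻⁸))^(1/4) = (1.19×10^9)^(1/4).
T = 186 K.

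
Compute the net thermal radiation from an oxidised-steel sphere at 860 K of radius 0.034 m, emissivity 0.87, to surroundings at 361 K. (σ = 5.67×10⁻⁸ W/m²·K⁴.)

A = 4πr² = 4π × (0.034)² = 0.0145 m².
Q = εσA(T⁴ − T_s⁴). T⁴ − T_s⁴ = (860)⁴ − (361)⁴ = 5.47×10^11 − 1.70×10^10 = 5.30×10^11 K⁴.
Q = 0.87 × 5.67×10⁻⁸ × 0.0145 × 5.30×10^11 = 380 W.

Q ≈ 380 W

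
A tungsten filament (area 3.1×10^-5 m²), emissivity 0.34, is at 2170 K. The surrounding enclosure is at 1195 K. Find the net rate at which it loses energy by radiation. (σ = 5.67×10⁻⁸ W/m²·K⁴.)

Q ≈ 12.0 W

Q = εσA(T⁴ − T_s⁴). T⁴ − T_s⁴ = (2170)⁴ − (1195)⁴ = 2.22×10^13 − 2.04×10^12 = 2.01×10^13 K⁴.
Q = 0.34 × 5.67×10⁻⁸ × 3.10×10^-5 × 2.01×10^13 = 12.0 W.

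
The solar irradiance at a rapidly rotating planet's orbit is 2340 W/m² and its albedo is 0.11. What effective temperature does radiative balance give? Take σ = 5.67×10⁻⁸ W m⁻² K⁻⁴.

Power absorbed = (1−a)S·πR²; power emitted = 4πR²σT⁴. Equating and cancelling πR²:
T = ((1−a)S / 4σ)^(1/4) = (2080 / (4 × 5.67×10⁻⁸))^(1/4) = (9.18×10^9)^(1/4).
T = 310 K.

T ≈ 310 K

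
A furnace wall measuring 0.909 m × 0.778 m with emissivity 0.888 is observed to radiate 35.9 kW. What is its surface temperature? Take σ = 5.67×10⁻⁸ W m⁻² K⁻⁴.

A = 0.909 × 0.778 = 0.707 m².
From P = εσAT⁴, T = (P / εσA)^(1/4) = (35900 / (0.888 × 5.67×10⁻⁸ × 0.707))^(1/4).
T = (1.01×10^12)^(1/4) = 1000 K.

T ≈ 1000 K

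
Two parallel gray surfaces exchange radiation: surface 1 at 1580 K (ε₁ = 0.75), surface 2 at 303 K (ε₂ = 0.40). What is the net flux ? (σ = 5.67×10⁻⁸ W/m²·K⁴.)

For two large parallel gray plates, q = σ(T₁⁴ − T₂⁴) / (1/ε₁ + 1/ε₂ − 1).
1/ε₁ + 1/ε₂ − 1 = 1/0.75 + 1/0.40 − 1 = 2.833.
T₁⁴ − T₂⁴ = 6.23×10^12 − 8.43×10^9 = 6.22×10^12 K⁴.
q = 5.67×10⁻⁸ × 6.22×10^12 / 2.833 = 1.25×10^5 W/m².

q ≈ 1.25×10^5 W/m²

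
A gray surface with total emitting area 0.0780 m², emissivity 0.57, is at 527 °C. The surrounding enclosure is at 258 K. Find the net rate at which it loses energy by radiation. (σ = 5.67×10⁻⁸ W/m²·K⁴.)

Q ≈ 1020 W

Convert: 527 °C = 800 K.
Q = εσA(T⁴ − T_s⁴). T⁴ − T_s⁴ = (800)⁴ − (258)⁴ = 4.10×10^11 − 4.43×10^9 = 4.05×10^11 K⁴.
Q = 0.57 × 5.67×10⁻⁸ × 0.0780 × 4.05×10^11 = 1020 W.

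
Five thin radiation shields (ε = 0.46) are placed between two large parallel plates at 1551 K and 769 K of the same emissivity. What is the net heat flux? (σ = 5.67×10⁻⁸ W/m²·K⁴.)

Each of the 6 gaps contributes resistance (2/ε − 1) = 2/0.46 − 1 = 3.348; total = 20.09.
q = σ(T₁⁴ − T₂⁴) / 20.09 = 5.67×10⁻⁸ × 5.44×10^12 / 20.09 = 15300 W/m².

q ≈ 15300 W/m²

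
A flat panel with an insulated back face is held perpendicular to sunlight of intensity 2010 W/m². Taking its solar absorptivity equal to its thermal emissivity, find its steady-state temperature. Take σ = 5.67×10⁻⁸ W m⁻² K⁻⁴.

Absorbed flux αS = emitted flux εσT⁴ (one radiating face); with α = ε, T = (S/σ)^(1/4).
T = (2010 / 5.67×10⁻⁸)^(1/4) = (3.54×10^10)^(1/4).
T = 434 K.

T ≈ 434 K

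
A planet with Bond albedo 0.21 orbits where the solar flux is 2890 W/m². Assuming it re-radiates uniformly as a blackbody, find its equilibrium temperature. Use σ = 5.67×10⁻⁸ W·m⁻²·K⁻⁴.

T ≈ 317 K

Power absorbed = (1−a)S·πR²; power emitted = 4πR²σT⁴. Equating and cancelling πR²:
T = ((1−a)S / 4σ)^(1/4) = (2280 / (4 × 5.67×10⁻⁸))^(1/4) = (1.01×10^10)^(1/4).
T = 317 K.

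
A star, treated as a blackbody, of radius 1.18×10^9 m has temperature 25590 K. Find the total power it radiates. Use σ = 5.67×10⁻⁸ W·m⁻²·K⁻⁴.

A = 4πr² = 4π × (1.18×10^9)² = 1.75×10^19 m².
P = σAT⁴ = 5.67×10⁻⁸ × 1.75×10^19 × (25590)⁴ = 5.67×10⁻⁸ × 1.75×10^19 × 4.29×10^17.
P = 4.25×10^29 W.

P ≈ 4.25×10^29 W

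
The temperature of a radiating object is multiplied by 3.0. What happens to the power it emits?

P ∝ T⁴, so the power scales as (3.0)⁴ = 81.0.

factor ≈ 81.0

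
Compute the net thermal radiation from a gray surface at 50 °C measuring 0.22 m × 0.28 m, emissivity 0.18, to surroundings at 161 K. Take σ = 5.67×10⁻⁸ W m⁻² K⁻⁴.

A = 0.22 × 0.28 = 0.0616 m².
Convert: 50 °C = 323 K.
Q = εσA(T⁴ − T_s⁴). T⁴ − T_s⁴ = (323)⁴ − (161)⁴ = 1.09×10^10 − 6.72×10^8 = 1.02×10^10 K⁴.
Q = 0.18 × 5.67×10⁻⁸ × 0.0616 × 1.02×10^10 = 6.42 W.

Q ≈ 6.42 W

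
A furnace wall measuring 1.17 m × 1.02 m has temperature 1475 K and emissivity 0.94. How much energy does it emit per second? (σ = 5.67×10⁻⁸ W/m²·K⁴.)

P ≈ 3.01×10^5 W

A = 1.17 × 1.02 = 1.19 m².
P = εσAT⁴ = 0.94 × 5.67×10⁻⁸ × 1.19 × (1475)⁴ = 0.94 × 5.67×10⁻⁸ × 1.19 × 4.73×10^12.
P = 3.01×10^5 W.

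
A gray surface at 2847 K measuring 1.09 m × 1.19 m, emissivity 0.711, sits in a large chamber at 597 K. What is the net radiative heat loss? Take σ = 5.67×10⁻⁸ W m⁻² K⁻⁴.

A = 1.09 × 1.19 = 1.30 m².
Q = εσA(T⁴ − T_s⁴). T⁴ − T_s⁴ = (2847)⁴ − (597)⁴ = 6.57×10^13 − 1.27×10^11 = 6.56×10^13 K⁴.
Q = 0.711 × 5.67×10⁻⁸ × 1.30 × 6.56×10^13 = 3.43×10^6 W.

Q ≈ 3.43×10^6 W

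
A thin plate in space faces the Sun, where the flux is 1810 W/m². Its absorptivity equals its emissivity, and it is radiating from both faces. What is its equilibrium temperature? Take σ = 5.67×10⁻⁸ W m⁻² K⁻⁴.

Absorbed flux αS = emitted flux 2εσT⁴ per unit area; with α = ε this gives T = (S/2σ)^(1/4).
T = (1810 / (2 × 5.67×10⁻⁸))^(1/4) = (1.60×10^10)^(1/4).
T = 355 K.

T ≈ 355 K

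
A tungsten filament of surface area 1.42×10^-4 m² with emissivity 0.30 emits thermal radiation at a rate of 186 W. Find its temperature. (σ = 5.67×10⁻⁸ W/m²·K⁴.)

T ≈ 2960 K

From P = εσAT⁴, T = (P / εσA)^(1/4) = (186 / (0.30 × 5.67×10⁻⁸ × 1.42×10^-4))^(1/4).
T = (7.70×10^13)^(1/4) = 2960 K.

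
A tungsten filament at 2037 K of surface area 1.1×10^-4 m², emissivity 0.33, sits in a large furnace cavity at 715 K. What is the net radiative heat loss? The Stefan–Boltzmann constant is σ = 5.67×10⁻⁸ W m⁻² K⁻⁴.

Q ≈ 34.9 W

Q = εσA(T⁴ − T_s⁴). T⁴ − T_s⁴ = (2037)⁴ − (715)⁴ = 1.72×10^13 − 2.61×10^11 = 1.70×10^13 K⁴.
Q = 0.33 × 5.67×10⁻⁸ × 1.10×10^-4 × 1.70×10^13 = 34.9 W.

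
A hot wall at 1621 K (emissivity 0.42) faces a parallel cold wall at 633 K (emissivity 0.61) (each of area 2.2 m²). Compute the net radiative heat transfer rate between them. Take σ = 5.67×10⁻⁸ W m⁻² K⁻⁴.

Q ≈ 2.79×10^5 W

For two large parallel gray plates, q = σ(T₁⁴ − T₂⁴) / (1/ε₁ + 1/ε₂ − 1).
1/ε₁ + 1/ε₂ − 1 = 1/0.42 + 1/0.61 − 1 = 3.020.
T₁⁴ − T₂⁴ = 6.90×10^12 − 1.61×10^11 = 6.74×10^12 K⁴.
q = 5.67×10⁻⁸ × 6.74×10^12 / 3.020 = 1.27×10^5 W/m².
Q = q·A = 1.27×10^5 × 2.2 = 2.79×10^5 W.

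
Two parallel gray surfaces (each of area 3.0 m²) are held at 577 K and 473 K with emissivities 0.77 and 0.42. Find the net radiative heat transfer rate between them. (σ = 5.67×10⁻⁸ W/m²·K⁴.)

For two large parallel gray plates, q = σ(T₁⁴ − T₂⁴) / (1/ε₁ + 1/ε₂ − 1).
1/ε₁ + 1/ε₂ − 1 = 1/0.77 + 1/0.42 − 1 = 2.680.
T₁⁴ − T₂⁴ = 1.11×10^11 − 5.01×10^10 = 6.08×10^10 K⁴.
q = 5.67×10⁻⁸ × 6.08×10^10 / 2.680 = 1290 W/m².
Q = q·A = 1290 × 3.0 = 3860 W.

Q ≈ 3860 W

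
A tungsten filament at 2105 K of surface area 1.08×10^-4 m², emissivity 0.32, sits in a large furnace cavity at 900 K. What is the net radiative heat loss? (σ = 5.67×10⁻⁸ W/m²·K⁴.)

Q ≈ 37.2 W

Q = εσA(T⁴ − T_s⁴). T⁴ − T_s⁴ = (2105)⁴ − (900)⁴ = 1.96×10^13 − 6.56×10^11 = 1.90×10^13 K⁴.
Q = 0.32 × 5.67×10⁻⁸ × 1.08×10^-4 × 1.90×10^13 = 37.2 W.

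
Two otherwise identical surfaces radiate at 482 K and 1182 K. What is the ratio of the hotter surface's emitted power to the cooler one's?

P ∝ T⁴, so the ratio is (1182/482)⁴ = (2.452)⁴ = 36.2.

ratio ≈ 36.2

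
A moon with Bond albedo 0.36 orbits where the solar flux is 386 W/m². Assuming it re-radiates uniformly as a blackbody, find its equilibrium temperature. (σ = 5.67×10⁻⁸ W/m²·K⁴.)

Power absorbed = (1−a)S·πR²; power emitted = 4πR²σT⁴. Equating and cancelling πR²:
T = ((1−a)S / 4σ)^(1/4) = (247 / (4 × 5.67×10⁻⁸))^(1/4) = (1.09×10^9)^(1/4).
T = 182 K.

T ≈ 182 K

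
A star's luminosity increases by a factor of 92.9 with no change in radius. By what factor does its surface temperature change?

factor ≈ 3.10

P ∝ T⁴ ⇒ T ∝ P^(1/4), so T scales by (92.9)^(1/4) = 3.10.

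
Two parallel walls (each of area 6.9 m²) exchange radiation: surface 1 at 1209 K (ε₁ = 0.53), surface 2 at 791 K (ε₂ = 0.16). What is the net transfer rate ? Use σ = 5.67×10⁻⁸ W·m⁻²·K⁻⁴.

For two large parallel gray plates, q = σ(T₁⁴ − T₂⁴) / (1/ε₁ + 1/ε₂ − 1).
1/ε₁ + 1/ε₂ − 1 = 1/0.53 + 1/0.16 − 1 = 7.137.
T₁⁴ − T₂⁴ = 2.14×10^12 − 3.91×10^11 = 1.75×10^12 K⁴.
q = 5.67×10⁻⁸ × 1.75×10^12 / 7.137 = 13900 W/m².
Q = q·A = 13900 × 6.9 = 95700 W.

Q ≈ 95700 W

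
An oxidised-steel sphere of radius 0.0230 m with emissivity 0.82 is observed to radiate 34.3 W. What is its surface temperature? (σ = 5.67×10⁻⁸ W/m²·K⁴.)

A = 4πr² = 4π × (0.0230)² = 6.65×10^-3 m².
From P = εσAT⁴, T = (P / εσA)^(1/4) = (34.3 / (0.82 × 5.67×10⁻⁸ × 6.65×10^-3))^(1/4).
T = (1.11×10^11)^(1/4) = 577 K.

T ≈ 577 K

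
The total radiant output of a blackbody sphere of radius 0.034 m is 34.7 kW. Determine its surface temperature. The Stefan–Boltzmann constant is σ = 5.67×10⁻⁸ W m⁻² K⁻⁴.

T ≈ 2550 K

A = 4πr² = 4π × (0.034)² = 0.0145 m².
From P = σAT⁴, T = (P / σA)^(1/4) = (34700 / (5.67×10⁻⁸ × 0.0145))^(1/4).
T = (4.21×10^13)^(1/4) = 2550 K.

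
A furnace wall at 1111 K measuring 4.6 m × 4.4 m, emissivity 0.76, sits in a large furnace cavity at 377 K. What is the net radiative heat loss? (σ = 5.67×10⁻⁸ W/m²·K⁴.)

Q ≈ 1.31×10^6 W

A = 4.6 × 4.4 = 20.2 m².
Q = εσA(T⁴ − T_s⁴). T⁴ − T_s⁴ = (1111)⁴ − (377)⁴ = 1.52×10^12 − 2.02×10^10 = 1.50×10^12 K⁴.
Q = 0.76 × 5.67×10⁻⁸ × 20.2 × 1.50×10^12 = 1.31×10^6 W.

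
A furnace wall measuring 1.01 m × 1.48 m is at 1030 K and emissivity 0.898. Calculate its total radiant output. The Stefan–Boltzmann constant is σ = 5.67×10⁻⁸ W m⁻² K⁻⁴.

A = 1.01 × 1.48 = 1.49 m².
P = εσAT⁴ = 0.898 × 5.67×10⁻⁸ × 1.49 × (1030)⁴ = 0.898 × 5.67×10⁻⁸ × 1.49 × 1.13×10^12.
P = 85700 W.

P ≈ 85700 W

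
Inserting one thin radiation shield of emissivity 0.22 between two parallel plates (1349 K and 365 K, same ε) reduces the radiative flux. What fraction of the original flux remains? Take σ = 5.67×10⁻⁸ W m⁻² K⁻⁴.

ratio ≈ 0.500

With N identical shields there are N+1 = 2 gaps in series, each with the same radiative resistance, so the flux falls to 1/(N+1) of its unshielded value.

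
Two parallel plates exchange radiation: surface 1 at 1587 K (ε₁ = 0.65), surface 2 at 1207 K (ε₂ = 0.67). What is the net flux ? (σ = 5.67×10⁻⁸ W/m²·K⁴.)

q ≈ 1.18×10^5 W/m²

For two large parallel gray plates, q = σ(T₁⁴ − T₂⁴) / (1/ε₁ + 1/ε₂ − 1).
1/ε₁ + 1/ε₂ − 1 = 1/0.65 + 1/0.67 − 1 = 2.031.
T₁⁴ − T₂⁴ = 6.34×10^12 − 2.12×10^12 = 4.22×10^12 K⁴.
q = 5.67×10⁻⁸ × 4.22×10^12 / 2.031 = 1.18×10^5 W/m².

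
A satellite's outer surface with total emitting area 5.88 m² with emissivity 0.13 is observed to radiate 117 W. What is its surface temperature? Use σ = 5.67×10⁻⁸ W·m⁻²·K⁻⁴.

From P = εσAT⁴, T = (P / εσA)^(1/4) = (117 / (0.13 × 5.67×10⁻⁸ × 5.88))^(1/4).
T = (2.70×10^9)^(1/4) = 228 K.

T ≈ 228 K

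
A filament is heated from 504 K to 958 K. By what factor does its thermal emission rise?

ratio ≈ 13.1

P ∝ T⁴, so the ratio is (958/504)⁴ = (1.901)⁴ = 13.1.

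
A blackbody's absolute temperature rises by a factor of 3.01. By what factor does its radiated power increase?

P ∝ T⁴, so the power scales as (3.01)⁴ = 82.1.

factor ≈ 82.1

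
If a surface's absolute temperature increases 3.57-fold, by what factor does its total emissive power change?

P ∝ T⁴, so the power scales as (3.57)⁴ = 162.

factor ≈ 162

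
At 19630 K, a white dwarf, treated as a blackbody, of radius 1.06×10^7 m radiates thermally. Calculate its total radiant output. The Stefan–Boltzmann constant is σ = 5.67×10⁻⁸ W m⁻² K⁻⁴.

P ≈ 1.19×10^25 W

A = 4πr² = 4π × (1.06×10^7)² = 1.41×10^15 m².
P = σAT⁴ = 5.67×10⁻⁸ × 1.41×10^15 × (19630)⁴ = 5.67×10⁻⁸ × 1.41×10^15 × 1.48×10^17.
P = 1.19×10^25 W.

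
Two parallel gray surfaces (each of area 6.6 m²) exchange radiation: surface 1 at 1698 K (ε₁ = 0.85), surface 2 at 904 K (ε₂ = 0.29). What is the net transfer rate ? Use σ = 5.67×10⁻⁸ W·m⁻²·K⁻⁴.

Q ≈ 7.89×10^5 W

For two large parallel gray plates, q = σ(T₁⁴ − T₂⁴) / (1/ε₁ + 1/ε₂ − 1).
1/ε₁ + 1/ε₂ − 1 = 1/0.85 + 1/0.29 − 1 = 3.625.
T₁⁴ − T₂⁴ = 8.31×10^12 − 6.68×10^11 = 7.65×10^12 K⁴.
q = 5.67×10⁻⁸ × 7.65×10^12 / 3.625 = 1.20×10^5 W/m².
Q = q·A = 1.20×10^5 × 6.6 = 7.89×10^5 W.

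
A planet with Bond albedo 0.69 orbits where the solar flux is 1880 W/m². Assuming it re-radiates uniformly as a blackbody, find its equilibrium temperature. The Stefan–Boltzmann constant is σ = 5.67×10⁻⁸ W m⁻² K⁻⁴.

T ≈ 225 K

Power absorbed = (1−a)S·πR²; power emitted = 4πR²σT⁴. Equating and cancelling πR²:
T = ((1−a)S / 4σ)^(1/4) = (583 / (4 × 5.67×10⁻⁸))^(1/4) = (2.57×10^9)^(1/4).
T = 225 K.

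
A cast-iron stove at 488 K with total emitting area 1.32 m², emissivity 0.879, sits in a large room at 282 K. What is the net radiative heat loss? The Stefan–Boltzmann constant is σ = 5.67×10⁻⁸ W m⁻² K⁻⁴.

Q = εσA(T⁴ − T_s⁴). T⁴ − T_s⁴ = (488)⁴ − (282)⁴ = 5.67×10^10 − 6.32×10^9 = 5.04×10^10 K⁴.
Q = 0.879 × 5.67×10⁻⁸ × 1.32 × 5.04×10^10 = 3310 W.

Q ≈ 3310 W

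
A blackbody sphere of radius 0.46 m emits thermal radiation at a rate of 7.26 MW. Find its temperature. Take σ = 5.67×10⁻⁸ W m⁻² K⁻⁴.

T ≈ 2630 K

A = 4πr² = 4π × (0.46)² = 2.66 m².
From P = σAT⁴, T = (P / σA)^(1/4) = (7.26×10^6 / (5.67×10⁻⁸ × 2.66))^(1/4).
T = (4.82×10^13)^(1/4) = 2630 K.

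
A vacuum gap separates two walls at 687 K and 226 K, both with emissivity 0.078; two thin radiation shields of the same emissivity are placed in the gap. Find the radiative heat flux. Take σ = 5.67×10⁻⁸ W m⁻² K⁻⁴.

Each of the 3 gaps contributes resistance (2/ε − 1) = 2/0.078 − 1 = 24.64; total = 73.92.
q = σ(T₁⁴ − T₂⁴) / 73.92 = 5.67×10⁻⁸ × 2.20×10^11 / 73.92 = 169 W/m².

q ≈ 169 W/m²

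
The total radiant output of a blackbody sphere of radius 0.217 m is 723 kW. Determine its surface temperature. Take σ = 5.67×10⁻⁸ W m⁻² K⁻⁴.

A = 4πr² = 4π × (0.217)² = 0.592 m².
From P = σAT⁴, T = (P / σA)^(1/4) = (7.23×10^5 / (5.67×10⁻⁸ × 0.592))^(1/4).
T = (2.15×10^13)^(1/4) = 2150 K.

T ≈ 2150 K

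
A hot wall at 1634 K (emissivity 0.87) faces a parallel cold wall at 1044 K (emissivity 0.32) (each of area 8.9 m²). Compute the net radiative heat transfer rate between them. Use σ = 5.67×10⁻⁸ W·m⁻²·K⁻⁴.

For two large parallel gray plates, q = σ(T₁⁴ − T₂⁴) / (1/ε₁ + 1/ε₂ − 1).
1/ε₁ + 1/ε₂ − 1 = 1/0.87 + 1/0.32 − 1 = 3.274.
T₁⁴ − T₂⁴ = 7.13×10^12 − 1.19×10^12 = 5.94×10^12 K⁴.
q = 5.67×10⁻⁸ × 5.94×10^12 / 3.274 = 1.03×10^5 W/m².
Q = q·A = 1.03×10^5 × 8.9 = 9.16×10^5 W.

Q ≈ 9.16×10^5 W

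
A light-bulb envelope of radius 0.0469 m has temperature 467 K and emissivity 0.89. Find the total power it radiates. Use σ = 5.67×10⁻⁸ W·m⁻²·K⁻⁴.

P ≈ 66.3 W

A = 4πr² = 4π × (0.0469)² = 0.0276 m².
P = εσAT⁴ = 0.89 × 5.67×10⁻⁸ × 0.0276 × (467)⁴ = 0.89 × 5.67×10⁻⁸ × 0.0276 × 4.76×10^10.
P = 66.3 W.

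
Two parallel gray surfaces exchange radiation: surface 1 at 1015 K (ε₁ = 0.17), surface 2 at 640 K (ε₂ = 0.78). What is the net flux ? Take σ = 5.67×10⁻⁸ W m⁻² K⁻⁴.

For two large parallel gray plates, q = σ(T₁⁴ − T₂⁴) / (1/ε₁ + 1/ε₂ − 1).
1/ε₁ + 1/ε₂ − 1 = 1/0.17 + 1/0.78 − 1 = 6.164.
T₁⁴ − T₂⁴ = 1.06×10^12 − 1.68×10^11 = 8.94×10^11 K⁴.
q = 5.67×10⁻⁸ × 8.94×10^11 / 6.164 = 8220 W/m².

q ≈ 8220 W/m²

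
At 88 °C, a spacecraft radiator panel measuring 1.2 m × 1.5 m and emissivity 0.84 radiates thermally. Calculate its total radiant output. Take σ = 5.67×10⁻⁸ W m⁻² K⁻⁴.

P ≈ 1460 W

A = 1.2 × 1.5 = 1.80 m².
88 °C = 361 K.
Stefan–Boltzmann: P = εσAT⁴ = 0.84 × 5.67×10⁻⁸ × 1.80 × (361)⁴ = 0.84 × 5.67×10⁻⁸ × 1.80 × 1.70×10^10.
P = 1460 W.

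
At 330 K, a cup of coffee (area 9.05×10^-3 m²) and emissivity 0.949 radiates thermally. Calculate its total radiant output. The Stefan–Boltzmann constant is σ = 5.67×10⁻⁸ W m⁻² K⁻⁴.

P = εσAT⁴ = 0.949 × 5.67×10⁻⁸ × 9.05×10^-3 × (330)⁴ = 0.949 × 5.67×10⁻⁸ × 9.05×10^-3 × 1.19×10^10.
P = 5.78 W.

P ≈ 5.78 W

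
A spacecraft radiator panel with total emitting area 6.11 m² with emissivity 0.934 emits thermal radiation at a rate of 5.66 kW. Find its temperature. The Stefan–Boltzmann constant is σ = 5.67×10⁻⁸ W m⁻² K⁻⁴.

T ≈ 364 K

From P = εσAT⁴, T = (P / εσA)^(1/4) = (5660 / (0.934 × 5.67×10⁻⁸ × 6.11))^(1/4).
T = (1.75×10^10)^(1/4) = 364 K.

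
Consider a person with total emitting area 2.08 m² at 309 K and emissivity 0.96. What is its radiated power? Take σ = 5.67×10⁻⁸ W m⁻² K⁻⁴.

Stefan–Boltzmann: P = εσAT⁴ = 0.96 × 5.67×10⁻⁸ × 2.08 × (309)⁴ = 0.96 × 5.67×10⁻⁸ × 2.08 × 9.12×10^9.
P = 1030 W.

P ≈ 1030 W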